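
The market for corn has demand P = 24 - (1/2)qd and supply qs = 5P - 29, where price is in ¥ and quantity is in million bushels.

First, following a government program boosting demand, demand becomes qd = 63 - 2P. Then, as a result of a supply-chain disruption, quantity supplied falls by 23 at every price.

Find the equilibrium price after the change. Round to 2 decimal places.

16.43

Original equilibrium: 48 - 2P = 5P - 29 gives 77 = 7P, so P = 11 and q = 26.
The new curves are qd = 63 - 2P (demand) and qs = 5P - 52 (supply).
New equilibrium: 63 - 2P = 5P - 52 ⇒ 115 = 7P ⇒ P = 115/7 ≈ 16.4286, q = 211/7 ≈ 30.1429.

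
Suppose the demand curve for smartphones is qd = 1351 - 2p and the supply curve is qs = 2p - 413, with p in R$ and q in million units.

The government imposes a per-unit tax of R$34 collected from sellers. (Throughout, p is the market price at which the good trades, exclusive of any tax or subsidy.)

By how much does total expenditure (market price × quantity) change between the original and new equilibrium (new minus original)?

-7599

Initially, 1351 - 2p = 2p - 413, so 1764 = 4p and p = 441, q = 469.
Since sellers keep the price net of the tax, the effective supply curve becomes qs = 2p - 481.
Equate the new curves: 1351 - 2p = 2p - 481, giving 1832 = 4p, p = 458, q = 435.
Expenditure moves from 441×469 = 206829 to 458×435 = 199230; change = -7599.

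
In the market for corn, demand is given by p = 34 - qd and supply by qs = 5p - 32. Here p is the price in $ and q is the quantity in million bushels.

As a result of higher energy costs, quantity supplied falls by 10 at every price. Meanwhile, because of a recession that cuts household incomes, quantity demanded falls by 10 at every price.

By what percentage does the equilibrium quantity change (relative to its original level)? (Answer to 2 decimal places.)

-43.48

Original equilibrium: 34 - p = 5p - 32 gives 66 = 6p, so p = 11 and q = 23.
The new curves are qd = 24 - p (demand) and qs = 5p - 42 (supply).
Equate the new curves: 24 - p = 5p - 42, giving 66 = 6p, p = 11, q = 13.
%Δq = (13 − 23) / 23 × 100 = -43.48%.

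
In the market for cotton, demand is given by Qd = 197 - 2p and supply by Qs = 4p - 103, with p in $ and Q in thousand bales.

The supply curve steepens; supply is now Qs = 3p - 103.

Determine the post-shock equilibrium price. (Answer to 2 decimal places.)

60.00

Solve the original market: 197 - 2p = 4p - 103, hence p = 50 and Q = 97.
With the change applied: demand Qd = 197 - 2p, supply Qs = 3p - 103.
Equate the new curves: 197 - 2p = 3p - 103, giving 300 = 5p, p = 60, Q = 77.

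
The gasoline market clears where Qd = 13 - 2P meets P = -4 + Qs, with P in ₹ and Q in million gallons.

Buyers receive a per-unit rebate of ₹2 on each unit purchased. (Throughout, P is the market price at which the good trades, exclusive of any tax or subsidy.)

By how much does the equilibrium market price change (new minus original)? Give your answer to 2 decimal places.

+1.33

Initially, 13 - 2P = P + 4, so 9 = 3P and P = 3, Q = 7.
Since buyers' out-of-pocket price is the market price minus the rebate, the effective demand curve becomes Qd = 17 - 2P.
Setting them equal: 17 - 2P = P + 4 → 13 = 3P, so P = 13/3 ≈ 4.3333 and Q = 25/3 ≈ 8.3333.
ΔP = 4.3333 − 3 = +1.33.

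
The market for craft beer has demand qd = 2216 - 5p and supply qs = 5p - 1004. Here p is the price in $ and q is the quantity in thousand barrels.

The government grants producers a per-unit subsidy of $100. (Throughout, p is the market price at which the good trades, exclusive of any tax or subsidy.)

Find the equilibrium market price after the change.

Before the shock: 2216 - 5p = 5p - 1004 ⇒ 3220 = 10p ⇒ p = 322, q = 606.
Since sellers receive the price plus the subsidy, the effective supply curve becomes qs = 5p - 504.
Clearing the new market: 2216 - 5p = 5p - 504, so p = 272 and q = 856.

272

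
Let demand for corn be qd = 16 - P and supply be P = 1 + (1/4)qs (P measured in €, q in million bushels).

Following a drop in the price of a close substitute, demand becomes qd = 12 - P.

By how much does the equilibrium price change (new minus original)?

Initially, 16 - P = 4P - 4, so 20 = 5P and P = 4, q = 12.
With the change applied: demand qd = 12 - P, supply qs = 4P - 4.
Clearing the new market: 12 - P = 4P - 4, so P = 3.2 and q = 8.8.
ΔP = 3.2 − 4 = -0.8.

-0.8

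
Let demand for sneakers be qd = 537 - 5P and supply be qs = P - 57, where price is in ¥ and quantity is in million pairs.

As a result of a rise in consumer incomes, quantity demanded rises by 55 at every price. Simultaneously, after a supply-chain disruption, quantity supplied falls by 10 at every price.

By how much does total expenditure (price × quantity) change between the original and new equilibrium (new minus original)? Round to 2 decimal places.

+546.53

Initially, 537 - 5P = P - 57, so 594 = 6P and P = 99, q = 42.
The new curves are qd = 592 - 5P (demand) and qs = P - 67 (supply).
Equate the new curves: 592 - 5P = P - 67, giving 659 = 6P, P = 659/6 ≈ 109.8333, q = 257/6 ≈ 42.8333.
Expenditure moves from 99×42 = 4158 to 109.8333×42.8333 = 4704.5278; change = +546.53.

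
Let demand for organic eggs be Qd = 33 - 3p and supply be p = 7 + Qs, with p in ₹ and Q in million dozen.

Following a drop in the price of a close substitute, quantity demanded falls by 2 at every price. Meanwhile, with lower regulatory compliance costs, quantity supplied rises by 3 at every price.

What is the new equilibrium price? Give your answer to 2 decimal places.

Before the shock: 33 - 3p = p - 7 ⇒ 40 = 4p ⇒ p = 10, Q = 3.
After the shift, demand is Qd = 31 - 3p and supply is Qs = p - 4.
Equate the new curves: 31 - 3p = p - 4, giving 35 = 4p, p = 8.75, Q = 4.75.

8.75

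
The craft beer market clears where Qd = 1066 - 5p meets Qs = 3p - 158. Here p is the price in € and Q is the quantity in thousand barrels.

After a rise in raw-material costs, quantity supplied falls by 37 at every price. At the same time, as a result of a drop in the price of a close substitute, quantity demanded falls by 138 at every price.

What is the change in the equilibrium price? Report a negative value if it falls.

-12.625

Original equilibrium: 1066 - 5p = 3p - 158 gives 1224 = 8p, so p = 153 and Q = 301.
The new curves are Qd = 928 - 5p (demand) and Qs = 3p - 195 (supply).
Clearing the new market: 928 - 5p = 3p - 195, so p = 140.375 and Q = 226.125.
Δp = 140.375 − 153 = -12.625.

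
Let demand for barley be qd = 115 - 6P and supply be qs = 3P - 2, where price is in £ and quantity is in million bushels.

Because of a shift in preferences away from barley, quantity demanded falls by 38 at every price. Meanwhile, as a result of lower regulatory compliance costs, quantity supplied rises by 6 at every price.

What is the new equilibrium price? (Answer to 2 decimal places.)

8.11

Before the shock: 115 - 6P = 3P - 2 ⇒ 117 = 9P ⇒ P = 13, q = 37.
After the shift, demand is qd = 77 - 6P and supply is qs = 3P + 4.
Clearing the new market: 77 - 6P = 3P + 4, so P = 73/9 ≈ 8.1111 and q = 85/3 ≈ 28.3333.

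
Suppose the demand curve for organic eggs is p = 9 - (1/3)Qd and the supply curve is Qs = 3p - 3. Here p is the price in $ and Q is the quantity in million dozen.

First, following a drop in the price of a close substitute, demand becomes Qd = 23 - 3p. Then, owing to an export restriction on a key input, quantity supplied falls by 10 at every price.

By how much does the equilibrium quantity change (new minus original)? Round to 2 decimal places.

Initially, 27 - 3p = 3p - 3, so 30 = 6p and p = 5, Q = 12.
With the change applied: demand Qd = 23 - 3p, supply Qs = 3p - 13.
Clearing the new market: 23 - 3p = 3p - 13, so p = 6 and Q = 5.
ΔQ = 5 − 12 = -7.00.

-7.00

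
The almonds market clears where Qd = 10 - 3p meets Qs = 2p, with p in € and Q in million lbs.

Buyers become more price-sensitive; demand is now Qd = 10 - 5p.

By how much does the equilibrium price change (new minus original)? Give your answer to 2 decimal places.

-0.57

Initially, 10 - 3p = 2p, so 10 = 5p and p = 2, Q = 4.
The shock moves the curves to Qd = 10 - 5p and Qs = 2p.
Setting them equal: 10 - 5p = 2p → 10 = 7p, so p = 10/7 ≈ 1.4286 and Q = 20/7 ≈ 2.8571.
Δp = 1.4286 − 2 = -0.57.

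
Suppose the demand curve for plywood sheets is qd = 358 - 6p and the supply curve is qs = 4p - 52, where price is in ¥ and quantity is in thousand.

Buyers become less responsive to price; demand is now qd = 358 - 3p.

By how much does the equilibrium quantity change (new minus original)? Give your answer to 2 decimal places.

+70.29

Initially, 358 - 6p = 4p - 52, so 410 = 10p and p = 41, q = 112.
After the shift, demand is qd = 358 - 3p and supply is qs = 4p - 52.
New equilibrium: 358 - 3p = 4p - 52 ⇒ 410 = 7p ⇒ p = 410/7 ≈ 58.5714, q = 1276/7 ≈ 182.2857.
Δq = 182.2857 − 112 = +70.29.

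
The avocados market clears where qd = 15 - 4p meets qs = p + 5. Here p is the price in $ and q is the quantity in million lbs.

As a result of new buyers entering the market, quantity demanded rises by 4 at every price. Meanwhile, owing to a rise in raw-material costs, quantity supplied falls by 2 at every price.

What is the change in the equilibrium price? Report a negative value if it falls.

Before the shock: 15 - 4p = p + 5 ⇒ 10 = 5p ⇒ p = 2, q = 7.
The shock moves the curves to qd = 19 - 4p and qs = p + 3.
Setting them equal: 19 - 4p = p + 3 → 16 = 5p, so p = 3.2 and q = 6.2.
Δp = 3.2 − 2 = +1.2.

+1.2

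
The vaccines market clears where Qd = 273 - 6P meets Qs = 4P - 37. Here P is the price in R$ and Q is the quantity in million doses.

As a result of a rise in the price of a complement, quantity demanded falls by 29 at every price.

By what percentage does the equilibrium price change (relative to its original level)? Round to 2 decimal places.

Solve the original market: 273 - 6P = 4P - 37, hence P = 31 and Q = 87.
The shock moves the curves to Qd = 244 - 6P and Qs = 4P - 37.
Equate the new curves: 244 - 6P = 4P - 37, giving 281 = 10P, P = 28.1, Q = 75.4.
%ΔP = (28.1 − 31) / 31 × 100 = -9.35%.

-9.35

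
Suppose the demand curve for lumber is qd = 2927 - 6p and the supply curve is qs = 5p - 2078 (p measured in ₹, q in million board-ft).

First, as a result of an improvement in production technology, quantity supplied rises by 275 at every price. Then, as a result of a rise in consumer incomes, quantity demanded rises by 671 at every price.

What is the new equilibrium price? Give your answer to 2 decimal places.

Solve the original market: 2927 - 6p = 5p - 2078, hence p = 455 and q = 197.
The shock moves the curves to qd = 3598 - 6p and qs = 5p - 1803.
Equate the new curves: 3598 - 6p = 5p - 1803, giving 5401 = 11p, p = 491, q = 652.

491.00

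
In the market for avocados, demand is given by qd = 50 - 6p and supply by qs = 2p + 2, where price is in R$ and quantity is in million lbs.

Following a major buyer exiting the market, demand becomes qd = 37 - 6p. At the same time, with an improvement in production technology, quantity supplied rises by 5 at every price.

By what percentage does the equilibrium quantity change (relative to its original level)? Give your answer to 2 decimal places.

Before the shock: 50 - 6p = 2p + 2 ⇒ 48 = 8p ⇒ p = 6, q = 14.
After the shift, demand is qd = 37 - 6p and supply is qs = 2p + 7.
New equilibrium: 37 - 6p = 2p + 7 ⇒ 30 = 8p ⇒ p = 3.75, q = 14.5.
%Δq = (14.5 − 14) / 14 × 100 = +3.57%.

+3.57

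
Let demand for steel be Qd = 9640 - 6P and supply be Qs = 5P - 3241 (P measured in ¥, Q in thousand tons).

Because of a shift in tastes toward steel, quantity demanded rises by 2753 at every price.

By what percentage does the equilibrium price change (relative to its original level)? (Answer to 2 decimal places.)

Before the shock: 9640 - 6P = 5P - 3241 ⇒ 12881 = 11P ⇒ P = 1171, Q = 2614.
With the change applied: demand Qd = 12393 - 6P, supply Qs = 5P - 3241.
New equilibrium: 12393 - 6P = 5P - 3241 ⇒ 15634 = 11P ⇒ P = 15634/11 ≈ 1421.2727, Q = 42519/11 ≈ 3865.3636.
%ΔP = (1421.2727 − 1171) / 1171 × 100 = +21.37%.

+21.37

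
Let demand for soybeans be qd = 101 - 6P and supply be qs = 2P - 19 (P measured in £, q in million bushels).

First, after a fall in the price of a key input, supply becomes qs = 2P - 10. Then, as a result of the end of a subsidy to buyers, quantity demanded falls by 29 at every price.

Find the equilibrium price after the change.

10.25

Initially, 101 - 6P = 2P - 19, so 120 = 8P and P = 15, q = 11.
The shock moves the curves to qd = 72 - 6P and qs = 2P - 10.
Clearing the new market: 72 - 6P = 2P - 10, so P = 10.25 and q = 10.5.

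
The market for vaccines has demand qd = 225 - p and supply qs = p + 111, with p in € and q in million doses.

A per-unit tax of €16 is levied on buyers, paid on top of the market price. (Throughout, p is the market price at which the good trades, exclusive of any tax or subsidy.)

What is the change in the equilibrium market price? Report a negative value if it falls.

Solve the original market: 225 - p = p + 111, hence p = 57 and q = 168.
Since buyers pay the price plus the tax, the effective demand curve becomes qd = 209 - p.
Clearing the new market: 209 - p = p + 111, so p = 49 and q = 160.
Δp = 49 − 57 = -8.

-8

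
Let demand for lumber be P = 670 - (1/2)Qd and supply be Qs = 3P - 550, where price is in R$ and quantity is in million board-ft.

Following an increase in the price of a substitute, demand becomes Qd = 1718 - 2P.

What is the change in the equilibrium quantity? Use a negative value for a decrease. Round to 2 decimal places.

Solve the original market: 1340 - 2P = 3P - 550, hence P = 378 and Q = 584.
After the shift, demand is Qd = 1718 - 2P and supply is Qs = 3P - 550.
Setting them equal: 1718 - 2P = 3P - 550 → 2268 = 5P, so P = 453.6 and Q = 810.8.
ΔQ = 810.8 − 584 = +226.80.

+226.80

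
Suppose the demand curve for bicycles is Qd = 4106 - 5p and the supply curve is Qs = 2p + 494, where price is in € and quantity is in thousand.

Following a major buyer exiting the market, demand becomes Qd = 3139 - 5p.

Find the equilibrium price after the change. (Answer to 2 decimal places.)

377.86

Original equilibrium: 4106 - 5p = 2p + 494 gives 3612 = 7p, so p = 516 and Q = 1526.
The new curves are Qd = 3139 - 5p (demand) and Qs = 2p + 494 (supply).
Equate the new curves: 3139 - 5p = 2p + 494, giving 2645 = 7p, p = 2645/7 ≈ 377.8571, Q = 8748/7 ≈ 1249.7143.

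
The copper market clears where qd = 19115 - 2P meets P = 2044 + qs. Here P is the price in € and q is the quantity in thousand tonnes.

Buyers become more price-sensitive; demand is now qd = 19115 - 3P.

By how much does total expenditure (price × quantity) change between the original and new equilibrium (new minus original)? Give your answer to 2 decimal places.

Solve the original market: 19115 - 2P = P - 2044, hence P = 7053 and q = 5009.
The new curves are qd = 19115 - 3P (demand) and qs = P - 2044 (supply).
Clearing the new market: 19115 - 3P = P - 2044, so P = 5289.75 and q = 3245.75.
Expenditure moves from 7053×5009 = 35328477 to 5289.75×3245.75 = 17169206.0625; change = -18159270.94.

-18159270.94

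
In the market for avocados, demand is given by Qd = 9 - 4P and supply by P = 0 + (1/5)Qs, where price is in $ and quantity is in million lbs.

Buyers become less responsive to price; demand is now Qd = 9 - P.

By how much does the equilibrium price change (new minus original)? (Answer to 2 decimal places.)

Solve the original market: 9 - 4P = 5P, hence P = 1 and Q = 5.
The new curves are Qd = 9 - P (demand) and Qs = 5P (supply).
Equate the new curves: 9 - P = 5P, giving 9 = 6P, P = 1.5, Q = 7.5.
ΔP = 1.5 − 1 = +0.50.

+0.50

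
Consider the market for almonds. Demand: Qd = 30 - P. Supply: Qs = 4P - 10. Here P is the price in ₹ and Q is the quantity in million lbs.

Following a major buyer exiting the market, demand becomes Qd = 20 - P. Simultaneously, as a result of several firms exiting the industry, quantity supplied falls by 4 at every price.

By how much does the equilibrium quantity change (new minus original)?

-8.8

Before the shock: 30 - P = 4P - 10 ⇒ 40 = 5P ⇒ P = 8, Q = 22.
The shock moves the curves to Qd = 20 - P and Qs = 4P - 14.
New equilibrium: 20 - P = 4P - 14 ⇒ 34 = 5P ⇒ P = 6.8, Q = 13.2.
ΔQ = 13.2 − 22 = -8.8.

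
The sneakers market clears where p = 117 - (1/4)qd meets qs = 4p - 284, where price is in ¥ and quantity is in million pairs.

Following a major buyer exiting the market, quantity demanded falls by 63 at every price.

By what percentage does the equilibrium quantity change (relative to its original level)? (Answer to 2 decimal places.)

Initially, 468 - 4p = 4p - 284, so 752 = 8p and p = 94, q = 92.
The new curves are qd = 405 - 4p (demand) and qs = 4p - 284 (supply).
Setting them equal: 405 - 4p = 4p - 284 → 689 = 8p, so p = 86.125 and q = 60.5.
%Δq = (60.5 − 92) / 92 × 100 = -34.24%.

-34.24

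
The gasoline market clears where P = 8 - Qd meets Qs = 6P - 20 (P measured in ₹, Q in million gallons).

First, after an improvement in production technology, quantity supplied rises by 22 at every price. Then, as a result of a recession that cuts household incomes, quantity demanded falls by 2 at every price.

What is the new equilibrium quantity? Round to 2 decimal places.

5.43

Before the shock: 8 - P = 6P - 20 ⇒ 28 = 7P ⇒ P = 4, Q = 4.
After the shift, demand is Qd = 6 - P and supply is Qs = 6P + 2.
New equilibrium: 6 - P = 6P + 2 ⇒ 4 = 7P ⇒ P = 4/7 ≈ 0.5714, Q = 38/7 ≈ 5.4286.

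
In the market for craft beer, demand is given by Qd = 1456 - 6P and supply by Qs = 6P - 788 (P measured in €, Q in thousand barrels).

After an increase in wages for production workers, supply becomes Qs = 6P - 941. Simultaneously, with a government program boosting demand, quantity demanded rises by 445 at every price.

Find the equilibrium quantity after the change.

480

Solve the original market: 1456 - 6P = 6P - 788, hence P = 187 and Q = 334.
After the shift, demand is Qd = 1901 - 6P and supply is Qs = 6P - 941.
Clearing the new market: 1901 - 6P = 6P - 941, so P = 1421/6 ≈ 236.8333 and Q = 480.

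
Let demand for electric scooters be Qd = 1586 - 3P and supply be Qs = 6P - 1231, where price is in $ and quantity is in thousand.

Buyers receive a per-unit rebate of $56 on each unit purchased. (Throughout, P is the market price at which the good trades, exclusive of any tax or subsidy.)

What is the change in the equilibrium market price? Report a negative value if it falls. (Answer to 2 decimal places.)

Solve the original market: 1586 - 3P = 6P - 1231, hence P = 313 and Q = 647.
Since buyers' out-of-pocket price is the market price minus the rebate, the effective demand curve becomes Qd = 1754 - 3P.
Setting them equal: 1754 - 3P = 6P - 1231 → 2985 = 9P, so P = 995/3 ≈ 331.6667 and Q = 759.
ΔP = 331.6667 − 313 = +18.67.

+18.67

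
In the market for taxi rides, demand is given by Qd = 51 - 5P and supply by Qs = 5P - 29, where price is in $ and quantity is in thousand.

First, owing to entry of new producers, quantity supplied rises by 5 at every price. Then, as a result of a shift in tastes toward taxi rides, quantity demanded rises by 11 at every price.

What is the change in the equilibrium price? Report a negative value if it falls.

+0.6

Original equilibrium: 51 - 5P = 5P - 29 gives 80 = 10P, so P = 8 and Q = 11.
The new curves are Qd = 62 - 5P (demand) and Qs = 5P - 24 (supply).
Setting them equal: 62 - 5P = 5P - 24 → 86 = 10P, so P = 8.6 and Q = 19.
ΔP = 8.6 − 8 = +0.6.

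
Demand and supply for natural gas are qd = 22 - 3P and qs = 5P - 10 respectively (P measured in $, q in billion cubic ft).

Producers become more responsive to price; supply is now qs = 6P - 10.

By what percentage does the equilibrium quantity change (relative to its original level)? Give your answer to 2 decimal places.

Original equilibrium: 22 - 3P = 5P - 10 gives 32 = 8P, so P = 4 and q = 10.
With the change applied: demand qd = 22 - 3P, supply qs = 6P - 10.
Equate the new curves: 22 - 3P = 6P - 10, giving 32 = 9P, P = 32/9 ≈ 3.5556, q = 34/3 ≈ 11.3333.
%Δq = (11.3333 − 10) / 10 × 100 = +13.33%.

+13.33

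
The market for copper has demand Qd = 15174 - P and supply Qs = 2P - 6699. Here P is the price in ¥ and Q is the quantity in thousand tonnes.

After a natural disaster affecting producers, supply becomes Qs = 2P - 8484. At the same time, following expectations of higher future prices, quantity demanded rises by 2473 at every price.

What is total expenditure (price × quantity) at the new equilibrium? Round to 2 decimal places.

Original equilibrium: 15174 - P = 2P - 6699 gives 21873 = 3P, so P = 7291 and Q = 7883.
The shock moves the curves to Qd = 17647 - P and Qs = 2P - 8484.
Equate the new curves: 17647 - P = 2P - 8484, giving 26131 = 3P, P = 26131/3 ≈ 8710.3333, Q = 26810/3 ≈ 8936.6667.
New expenditure = 8710.3333 × 8936.6667 = 77841345.56.

77841345.56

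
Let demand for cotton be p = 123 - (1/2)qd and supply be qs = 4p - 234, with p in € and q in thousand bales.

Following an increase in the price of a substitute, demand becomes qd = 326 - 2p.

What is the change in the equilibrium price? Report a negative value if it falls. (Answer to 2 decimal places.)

+13.33

Solve the original market: 246 - 2p = 4p - 234, hence p = 80 and q = 86.
The new curves are qd = 326 - 2p (demand) and qs = 4p - 234 (supply).
Clearing the new market: 326 - 2p = 4p - 234, so p = 280/3 ≈ 93.3333 and q = 418/3 ≈ 139.3333.
Δp = 93.3333 − 80 = +13.33.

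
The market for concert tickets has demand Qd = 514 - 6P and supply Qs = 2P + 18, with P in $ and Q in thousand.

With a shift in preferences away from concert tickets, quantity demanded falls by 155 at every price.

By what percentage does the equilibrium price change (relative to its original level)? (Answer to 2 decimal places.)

-31.25

Initially, 514 - 6P = 2P + 18, so 496 = 8P and P = 62, Q = 142.
The shock moves the curves to Qd = 359 - 6P and Qs = 2P + 18.
Clearing the new market: 359 - 6P = 2P + 18, so P = 42.625 and Q = 103.25.
%ΔP = (42.625 − 62) / 62 × 100 = -31.25%.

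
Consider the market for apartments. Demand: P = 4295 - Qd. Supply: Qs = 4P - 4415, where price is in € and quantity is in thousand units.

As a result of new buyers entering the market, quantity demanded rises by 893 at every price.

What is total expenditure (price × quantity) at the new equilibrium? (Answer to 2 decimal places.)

6275368.44

Before the shock: 4295 - P = 4P - 4415 ⇒ 8710 = 5P ⇒ P = 1742, Q = 2553.
The shock moves the curves to Qd = 5188 - P and Qs = 4P - 4415.
Equate the new curves: 5188 - P = 4P - 4415, giving 9603 = 5P, P = 1920.6, Q = 3267.4.
New expenditure = 1920.6 × 3267.4 = 6275368.44.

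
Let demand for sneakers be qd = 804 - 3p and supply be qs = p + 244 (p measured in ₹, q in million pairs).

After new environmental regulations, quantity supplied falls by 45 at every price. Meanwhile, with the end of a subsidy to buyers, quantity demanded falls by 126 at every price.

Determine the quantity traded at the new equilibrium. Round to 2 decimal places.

Solve the original market: 804 - 3p = p + 244, hence p = 140 and q = 384.
After the shift, demand is qd = 678 - 3p and supply is qs = p + 199.
Setting them equal: 678 - 3p = p + 199 → 479 = 4p, so p = 119.75 and q = 318.75.

318.75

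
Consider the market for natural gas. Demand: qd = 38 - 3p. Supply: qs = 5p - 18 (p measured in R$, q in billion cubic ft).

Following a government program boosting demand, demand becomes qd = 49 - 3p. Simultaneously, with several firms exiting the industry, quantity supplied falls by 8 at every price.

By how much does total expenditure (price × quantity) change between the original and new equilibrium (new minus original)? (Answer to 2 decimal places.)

+76.70

Solve the original market: 38 - 3p = 5p - 18, hence p = 7 and q = 17.
After the shift, demand is qd = 49 - 3p and supply is qs = 5p - 26.
New equilibrium: 49 - 3p = 5p - 26 ⇒ 75 = 8p ⇒ p = 9.375, q = 20.875.
Expenditure moves from 7×17 = 119 to 9.375×20.875 = 195.703125; change = +76.70.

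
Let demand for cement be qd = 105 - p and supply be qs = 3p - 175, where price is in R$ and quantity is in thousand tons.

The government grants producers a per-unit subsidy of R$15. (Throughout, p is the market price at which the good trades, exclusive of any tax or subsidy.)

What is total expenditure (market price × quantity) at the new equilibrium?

2717.1875

Original equilibrium: 105 - p = 3p - 175 gives 280 = 4p, so p = 70 and q = 35.
Since sellers receive the price plus the subsidy, the effective supply curve becomes qs = 3p - 130.
New equilibrium: 105 - p = 3p - 130 ⇒ 235 = 4p ⇒ p = 58.75, q = 46.25.
New expenditure = 58.75 × 46.25 = 2717.1875.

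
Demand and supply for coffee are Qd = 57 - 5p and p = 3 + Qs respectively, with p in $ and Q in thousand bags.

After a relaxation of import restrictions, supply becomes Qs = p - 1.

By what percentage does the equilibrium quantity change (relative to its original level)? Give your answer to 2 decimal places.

+23.81

Solve the original market: 57 - 5p = p - 3, hence p = 10 and Q = 7.
After the shift, demand is Qd = 57 - 5p and supply is Qs = p - 1.
Equate the new curves: 57 - 5p = p - 1, giving 58 = 6p, p = 29/3 ≈ 9.6667, Q = 26/3 ≈ 8.6667.
%ΔQ = (8.6667 − 7) / 7 × 100 = +23.81%.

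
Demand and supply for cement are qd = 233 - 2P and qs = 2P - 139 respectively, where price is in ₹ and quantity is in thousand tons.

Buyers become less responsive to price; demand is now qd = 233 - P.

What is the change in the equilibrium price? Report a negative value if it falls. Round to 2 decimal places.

Initially, 233 - 2P = 2P - 139, so 372 = 4P and P = 93, q = 47.
After the shift, demand is qd = 233 - P and supply is qs = 2P - 139.
Equate the new curves: 233 - P = 2P - 139, giving 372 = 3P, P = 124, q = 109.
ΔP = 124 − 93 = +31.00.

+31.00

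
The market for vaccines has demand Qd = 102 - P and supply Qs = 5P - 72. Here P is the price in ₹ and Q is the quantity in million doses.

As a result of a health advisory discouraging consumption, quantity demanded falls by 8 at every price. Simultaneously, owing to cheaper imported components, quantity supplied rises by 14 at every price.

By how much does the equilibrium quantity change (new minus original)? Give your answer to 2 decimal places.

Solve the original market: 102 - P = 5P - 72, hence P = 29 and Q = 73.
The new curves are Qd = 94 - P (demand) and Qs = 5P - 58 (supply).
New equilibrium: 94 - P = 5P - 58 ⇒ 152 = 6P ⇒ P = 76/3 ≈ 25.3333, Q = 206/3 ≈ 68.6667.
ΔQ = 68.6667 − 73 = -4.33.

-4.33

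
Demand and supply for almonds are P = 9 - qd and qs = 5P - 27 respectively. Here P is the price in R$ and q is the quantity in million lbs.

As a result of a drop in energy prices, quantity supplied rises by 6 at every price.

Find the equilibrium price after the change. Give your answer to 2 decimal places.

Before the shock: 9 - P = 5P - 27 ⇒ 36 = 6P ⇒ P = 6, q = 3.
With the change applied: demand qd = 9 - P, supply qs = 5P - 21.
Equate the new curves: 9 - P = 5P - 21, giving 30 = 6P, P = 5, q = 4.

5.00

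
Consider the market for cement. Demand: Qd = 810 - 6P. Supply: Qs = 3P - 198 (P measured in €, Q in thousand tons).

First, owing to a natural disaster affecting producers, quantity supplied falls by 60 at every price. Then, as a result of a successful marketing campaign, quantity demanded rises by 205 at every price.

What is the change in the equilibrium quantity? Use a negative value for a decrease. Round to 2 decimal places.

+28.33

Original equilibrium: 810 - 6P = 3P - 198 gives 1008 = 9P, so P = 112 and Q = 138.
The shock moves the curves to Qd = 1015 - 6P and Qs = 3P - 258.
Setting them equal: 1015 - 6P = 3P - 258 → 1273 = 9P, so P = 1273/9 ≈ 141.4444 and Q = 499/3 ≈ 166.3333.
ΔQ = 166.3333 − 138 = +28.33.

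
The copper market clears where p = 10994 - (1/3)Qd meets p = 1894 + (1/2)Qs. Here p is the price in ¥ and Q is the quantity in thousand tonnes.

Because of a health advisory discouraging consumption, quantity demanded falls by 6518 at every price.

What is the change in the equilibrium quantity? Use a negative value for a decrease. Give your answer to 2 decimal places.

-2607.20

Original equilibrium: 32982 - 3p = 2p - 3788 gives 36770 = 5p, so p = 7354 and Q = 10920.
With the change applied: demand Qd = 26464 - 3p, supply Qs = 2p - 3788.
Clearing the new market: 26464 - 3p = 2p - 3788, so p = 6050.4 and Q = 8312.8.
ΔQ = 8312.8 − 10920 = -2607.20.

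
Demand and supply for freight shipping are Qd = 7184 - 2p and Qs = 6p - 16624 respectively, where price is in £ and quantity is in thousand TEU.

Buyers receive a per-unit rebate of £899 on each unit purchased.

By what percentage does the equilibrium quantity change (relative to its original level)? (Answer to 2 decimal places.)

+109.46

Initially, 7184 - 2p = 6p - 16624, so 23808 = 8p and p = 2976, Q = 1232.
Since buyers' out-of-pocket price is the market price minus the rebate, the effective demand curve becomes Qd = 8982 - 2p.
Equate the new curves: 8982 - 2p = 6p - 16624, giving 25606 = 8p, p = 3200.75, Q = 2580.5.
%ΔQ = (2580.5 − 1232) / 1232 × 100 = +109.46%.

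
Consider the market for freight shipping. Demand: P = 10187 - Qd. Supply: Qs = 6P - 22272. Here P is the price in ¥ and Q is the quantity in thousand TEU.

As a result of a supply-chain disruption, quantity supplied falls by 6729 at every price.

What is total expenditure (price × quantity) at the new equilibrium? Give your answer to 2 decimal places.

Before the shock: 10187 - P = 6P - 22272 ⇒ 32459 = 7P ⇒ P = 4637, Q = 5550.
The new curves are Qd = 10187 - P (demand) and Qs = 6P - 29001 (supply).
New equilibrium: 10187 - P = 6P - 29001 ⇒ 39188 = 7P ⇒ P = 39188/7 ≈ 5598.2857, Q = 32121/7 ≈ 4588.7143.
New expenditure = 5598.2857 × 4588.7143 = 25688933.63.

25688933.63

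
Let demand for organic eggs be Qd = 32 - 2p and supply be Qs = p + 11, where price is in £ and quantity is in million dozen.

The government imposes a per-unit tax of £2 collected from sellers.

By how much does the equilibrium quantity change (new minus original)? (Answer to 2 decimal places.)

-1.33

Solve the original market: 32 - 2p = p + 11, hence p = 7 and Q = 18.
Since sellers keep the price net of the tax, the effective supply curve becomes Qs = p + 9.
Equate the new curves: 32 - 2p = p + 9, giving 23 = 3p, p = 23/3 ≈ 7.6667, Q = 50/3 ≈ 16.6667.
ΔQ = 16.6667 − 18 = -1.33.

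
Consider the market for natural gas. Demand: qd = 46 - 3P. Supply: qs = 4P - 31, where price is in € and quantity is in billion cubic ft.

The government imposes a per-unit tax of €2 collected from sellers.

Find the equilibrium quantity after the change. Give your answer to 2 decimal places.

Initially, 46 - 3P = 4P - 31, so 77 = 7P and P = 11, q = 13.
Since sellers keep the price net of the tax, the effective supply curve becomes qs = 4P - 39.
Equate the new curves: 46 - 3P = 4P - 39, giving 85 = 7P, P = 85/7 ≈ 12.1429, q = 67/7 ≈ 9.5714.

9.57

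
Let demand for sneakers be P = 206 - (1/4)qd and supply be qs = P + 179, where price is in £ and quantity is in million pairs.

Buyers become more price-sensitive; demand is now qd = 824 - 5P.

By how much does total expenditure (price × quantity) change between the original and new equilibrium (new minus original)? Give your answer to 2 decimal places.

Initially, 824 - 4P = P + 179, so 645 = 5P and P = 129, q = 308.
The shock moves the curves to qd = 824 - 5P and qs = P + 179.
Equate the new curves: 824 - 5P = P + 179, giving 645 = 6P, P = 107.5, q = 286.5.
Expenditure moves from 129×308 = 39732 to 107.5×286.5 = 30798.75; change = -8933.25.

-8933.25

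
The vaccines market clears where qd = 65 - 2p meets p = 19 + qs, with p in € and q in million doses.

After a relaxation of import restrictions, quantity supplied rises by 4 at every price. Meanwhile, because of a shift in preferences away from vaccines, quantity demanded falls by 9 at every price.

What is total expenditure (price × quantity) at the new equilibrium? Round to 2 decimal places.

Before the shock: 65 - 2p = p - 19 ⇒ 84 = 3p ⇒ p = 28, q = 9.
The shock moves the curves to qd = 56 - 2p and qs = p - 15.
Clearing the new market: 56 - 2p = p - 15, so p = 71/3 ≈ 23.6667 and q = 26/3 ≈ 8.6667.
New expenditure = 23.6667 × 8.6667 = 205.11.

205.11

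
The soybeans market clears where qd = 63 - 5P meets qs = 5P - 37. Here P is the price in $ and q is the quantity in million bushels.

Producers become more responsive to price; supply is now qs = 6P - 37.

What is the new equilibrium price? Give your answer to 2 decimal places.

Initially, 63 - 5P = 5P - 37, so 100 = 10P and P = 10, q = 13.
The shock moves the curves to qd = 63 - 5P and qs = 6P - 37.
Setting them equal: 63 - 5P = 6P - 37 → 100 = 11P, so P = 100/11 ≈ 9.0909 and q = 193/11 ≈ 17.5455.

9.09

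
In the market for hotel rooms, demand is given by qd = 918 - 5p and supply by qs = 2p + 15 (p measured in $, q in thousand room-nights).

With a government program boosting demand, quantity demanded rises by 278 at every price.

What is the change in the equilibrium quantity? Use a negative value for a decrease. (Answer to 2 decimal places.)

Before the shock: 918 - 5p = 2p + 15 ⇒ 903 = 7p ⇒ p = 129, q = 273.
The new curves are qd = 1196 - 5p (demand) and qs = 2p + 15 (supply).
New equilibrium: 1196 - 5p = 2p + 15 ⇒ 1181 = 7p ⇒ p = 1181/7 ≈ 168.7143, q = 2467/7 ≈ 352.4286.
Δq = 352.4286 − 273 = +79.43.

+79.43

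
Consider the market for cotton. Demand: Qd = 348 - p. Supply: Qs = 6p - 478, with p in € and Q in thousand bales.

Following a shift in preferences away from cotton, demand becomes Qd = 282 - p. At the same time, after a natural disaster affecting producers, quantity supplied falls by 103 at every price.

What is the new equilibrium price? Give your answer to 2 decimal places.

123.29

Initially, 348 - p = 6p - 478, so 826 = 7p and p = 118, Q = 230.
The new curves are Qd = 282 - p (demand) and Qs = 6p - 581 (supply).
New equilibrium: 282 - p = 6p - 581 ⇒ 863 = 7p ⇒ p = 863/7 ≈ 123.2857, Q = 1111/7 ≈ 158.7143.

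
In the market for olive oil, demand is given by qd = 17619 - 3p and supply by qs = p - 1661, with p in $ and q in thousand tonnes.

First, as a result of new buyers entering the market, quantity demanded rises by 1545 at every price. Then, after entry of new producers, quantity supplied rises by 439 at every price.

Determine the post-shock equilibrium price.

5096.5

Initially, 17619 - 3p = p - 1661, so 19280 = 4p and p = 4820, q = 3159.
After the shift, demand is qd = 19164 - 3p and supply is qs = p - 1222.
Setting them equal: 19164 - 3p = p - 1222 → 20386 = 4p, so p = 5096.5 and q = 3874.5.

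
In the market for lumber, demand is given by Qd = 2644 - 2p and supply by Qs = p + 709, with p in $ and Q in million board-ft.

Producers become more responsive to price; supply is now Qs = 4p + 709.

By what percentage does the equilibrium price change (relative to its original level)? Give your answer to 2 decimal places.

-50.00

Initially, 2644 - 2p = p + 709, so 1935 = 3p and p = 645, Q = 1354.
The new curves are Qd = 2644 - 2p (demand) and Qs = 4p + 709 (supply).
Setting them equal: 2644 - 2p = 4p + 709 → 1935 = 6p, so p = 322.5 and Q = 1999.
%Δp = (322.5 − 645) / 645 × 100 = -50.00%.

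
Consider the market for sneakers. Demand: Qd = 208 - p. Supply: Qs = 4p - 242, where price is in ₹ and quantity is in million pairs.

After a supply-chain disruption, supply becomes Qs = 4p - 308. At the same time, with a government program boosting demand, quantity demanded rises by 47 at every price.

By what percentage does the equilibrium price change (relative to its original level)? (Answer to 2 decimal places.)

+25.11

Solve the original market: 208 - p = 4p - 242, hence p = 90 and Q = 118.
With the change applied: demand Qd = 255 - p, supply Qs = 4p - 308.
Equate the new curves: 255 - p = 4p - 308, giving 563 = 5p, p = 112.6, Q = 142.4.
%Δp = (112.6 − 90) / 90 × 100 = +25.11%.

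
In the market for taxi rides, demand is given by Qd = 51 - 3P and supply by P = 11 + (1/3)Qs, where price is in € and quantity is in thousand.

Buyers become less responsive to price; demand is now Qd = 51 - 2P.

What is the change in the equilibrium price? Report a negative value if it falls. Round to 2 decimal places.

+2.80

Solve the original market: 51 - 3P = 3P - 33, hence P = 14 and Q = 9.
After the shift, demand is Qd = 51 - 2P and supply is Qs = 3P - 33.
Setting them equal: 51 - 2P = 3P - 33 → 84 = 5P, so P = 16.8 and Q = 17.4.
ΔP = 16.8 − 14 = +2.80.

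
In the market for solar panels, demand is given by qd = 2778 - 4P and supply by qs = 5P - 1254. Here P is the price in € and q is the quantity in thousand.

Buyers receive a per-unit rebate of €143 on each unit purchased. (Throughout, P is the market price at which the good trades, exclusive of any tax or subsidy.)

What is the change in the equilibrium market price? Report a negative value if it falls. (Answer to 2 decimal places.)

Before the shock: 2778 - 4P = 5P - 1254 ⇒ 4032 = 9P ⇒ P = 448, q = 986.
Since buyers' out-of-pocket price is the market price minus the rebate, the effective demand curve becomes qd = 3350 - 4P.
Clearing the new market: 3350 - 4P = 5P - 1254, so P = 4604/9 ≈ 511.5556 and q = 11734/9 ≈ 1303.7778.
ΔP = 511.5556 − 448 = +63.56.

+63.56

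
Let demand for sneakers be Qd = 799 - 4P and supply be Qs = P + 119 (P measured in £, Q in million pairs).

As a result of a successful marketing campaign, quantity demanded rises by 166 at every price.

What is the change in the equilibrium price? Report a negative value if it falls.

Solve the original market: 799 - 4P = P + 119, hence P = 136 and Q = 255.
With the change applied: demand Qd = 965 - 4P, supply Qs = P + 119.
Equate the new curves: 965 - 4P = P + 119, giving 846 = 5P, P = 169.2, Q = 288.2.
ΔP = 169.2 − 136 = +33.2.

+33.2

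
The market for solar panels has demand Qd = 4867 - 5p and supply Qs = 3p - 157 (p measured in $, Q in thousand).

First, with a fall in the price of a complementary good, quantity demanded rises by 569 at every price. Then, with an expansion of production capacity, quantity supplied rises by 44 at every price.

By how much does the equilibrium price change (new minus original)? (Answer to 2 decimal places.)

Solve the original market: 4867 - 5p = 3p - 157, hence p = 628 and Q = 1727.
The new curves are Qd = 5436 - 5p (demand) and Qs = 3p - 113 (supply).
Setting them equal: 5436 - 5p = 3p - 113 → 5549 = 8p, so p = 693.625 and Q = 1967.875.
Δp = 693.625 − 628 = +65.63.

+65.63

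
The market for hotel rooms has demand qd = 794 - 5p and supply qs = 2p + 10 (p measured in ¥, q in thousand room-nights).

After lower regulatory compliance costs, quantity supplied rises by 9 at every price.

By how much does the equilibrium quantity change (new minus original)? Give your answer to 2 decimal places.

+6.43

Original equilibrium: 794 - 5p = 2p + 10 gives 784 = 7p, so p = 112 and q = 234.
The shock moves the curves to qd = 794 - 5p and qs = 2p + 19.
Setting them equal: 794 - 5p = 2p + 19 → 775 = 7p, so p = 775/7 ≈ 110.7143 and q = 1683/7 ≈ 240.4286.
Δq = 240.4286 − 234 = +6.43.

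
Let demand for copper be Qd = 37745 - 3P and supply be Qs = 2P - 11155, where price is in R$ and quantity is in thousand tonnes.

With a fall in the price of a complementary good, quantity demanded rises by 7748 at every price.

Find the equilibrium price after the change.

Original equilibrium: 37745 - 3P = 2P - 11155 gives 48900 = 5P, so P = 9780 and Q = 8405.
The new curves are Qd = 45493 - 3P (demand) and Qs = 2P - 11155 (supply).
Equate the new curves: 45493 - 3P = 2P - 11155, giving 56648 = 5P, P = 11329.6, Q = 11504.2.

11329.6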